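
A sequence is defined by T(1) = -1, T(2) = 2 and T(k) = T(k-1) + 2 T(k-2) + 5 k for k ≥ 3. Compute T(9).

1764

T(3) = 2 + 2·(-1) + 15 = 15
T(4) = 15 + 2·2 + 20 = 39
T(5) = 39 + 2·15 + 25 = 94
T(6) = 94 + 2·39 + 30 = 202
T(7) = 202 + 2·94 + 35 = 425
T(8) = 425 + 2·202 + 40 = 869
T(9) = 869 + 2·425 + 45 = 1764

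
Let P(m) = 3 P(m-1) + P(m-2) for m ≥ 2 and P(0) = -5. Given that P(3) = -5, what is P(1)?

Let P(1) = x.
P(2) = -5 + 3x
P(3) = -15 + 10x
So -15 + 10x = -5, giving x = 1.

1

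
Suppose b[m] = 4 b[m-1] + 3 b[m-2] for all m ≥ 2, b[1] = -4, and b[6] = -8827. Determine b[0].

-1

Let b[0] = z.
b[2] = -16 + 3z
b[3] = -76 + 12z
b[4] = -352 + 57z
b[5] = -1636 + 264z
b[6] = -7600 + 1227z
So -7600 + 1227z = -8827, giving z = -1.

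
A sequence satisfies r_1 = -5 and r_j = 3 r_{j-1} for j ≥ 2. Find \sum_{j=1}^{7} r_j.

r_2 = 3·(-5) = -15
r_3 = 3·(-15) = -45
r_4 = 3·(-45) = -135
r_5 = 3·(-135) = -405
r_6 = 3·(-405) = -1215
r_7 = 3·(-1215) = -3645
Sum = (-5) + (-15) + (-45) + (-135) + (-405) + (-1215) + (-3645) = -5465

-5465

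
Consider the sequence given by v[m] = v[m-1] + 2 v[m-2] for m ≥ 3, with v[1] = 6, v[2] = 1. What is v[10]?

v[3] = 1 + 2(6) = 13
v[4] = 13 + 2(1) = 15
v[5] = 15 + 2(13) = 41
v[6] = 41 + 2(15) = 71
v[7] = 71 + 2(41) = 153
v[8] = 153 + 2(71) = 295
v[9] = 295 + 2(153) = 601
v[10] = 601 + 2(295) = 1191

1191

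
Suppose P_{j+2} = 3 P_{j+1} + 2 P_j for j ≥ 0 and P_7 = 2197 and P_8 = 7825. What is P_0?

4

Rearranging, P_{j-2} = (P_j - 3 P_{j-1}) / 2.
P_6 = (7825 - 3(2197)) / 2 = 1234/2 = 617
P_5 = (2197 - 3(617)) / 2 = 346/2 = 173
P_4 = (617 - 3(173)) / 2 = 98/2 = 49
P_3 = (173 - 3(49)) / 2 = 26/2 = 13
P_2 = (49 - 3(13)) / 2 = 10/2 = 5
P_1 = (13 - 3(5)) / 2 = -2/2 = -1
P_0 = (5 - 3(-1)) / 2 = 8/2 = 4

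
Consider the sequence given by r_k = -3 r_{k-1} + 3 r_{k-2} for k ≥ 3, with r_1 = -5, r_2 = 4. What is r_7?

-5157

r_3 = -3*4 + 3*(-5) = -27
r_4 = -3*(-27) + 3*4 = 93
r_5 = -3*93 + 3*(-27) = -360
r_6 = -3*(-360) + 3*93 = 1359
r_7 = -3*1359 + 3*(-360) = -5157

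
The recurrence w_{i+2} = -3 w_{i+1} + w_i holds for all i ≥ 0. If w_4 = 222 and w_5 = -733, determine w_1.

Rearranging, w_{i-2} = w_i + 3 w_{i-1}.
w_3 = -733 + 3(222) = -67
w_2 = 222 + 3(-67) = 21
w_1 = -67 + 3(21) = -4

-4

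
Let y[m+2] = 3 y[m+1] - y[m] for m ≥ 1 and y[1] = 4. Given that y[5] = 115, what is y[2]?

Let y[2] = z.
y[3] = -4 + 3z
y[4] = -12 + 8z
y[5] = -32 + 21z
So -32 + 21z = 115, giving z = 7.

7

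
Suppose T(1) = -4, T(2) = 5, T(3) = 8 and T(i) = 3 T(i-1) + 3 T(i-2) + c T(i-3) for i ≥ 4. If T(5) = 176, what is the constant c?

-5

T(4) = 39 - 4c
T(5) = 141 - 7c
So 141 - 7c = 176, giving c = -5.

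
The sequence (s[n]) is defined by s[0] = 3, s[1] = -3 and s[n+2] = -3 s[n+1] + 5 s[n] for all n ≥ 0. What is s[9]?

s[2] = -3(-3) + 5(3) = 24
s[3] = -3(24) + 5(-3) = -87
s[4] = -3(-87) + 5(24) = 381
s[5] = -3(381) + 5(-87) = -1578
s[6] = -3(-1578) + 5(381) = 6639
s[7] = -3(6639) + 5(-1578) = -27807
s[8] = -3(-27807) + 5(6639) = 116616
s[9] = -3(116616) + 5(-27807) = -488883

-488883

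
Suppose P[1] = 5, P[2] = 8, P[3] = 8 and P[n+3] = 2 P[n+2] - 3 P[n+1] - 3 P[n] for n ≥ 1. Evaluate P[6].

-143

P[4] = 2*8 - 3*8 - 3*5 = -23
P[5] = 2*(-23) - 3*8 - 3*8 = -94
P[6] = 2*(-94) - 3*(-23) - 3*8 = -143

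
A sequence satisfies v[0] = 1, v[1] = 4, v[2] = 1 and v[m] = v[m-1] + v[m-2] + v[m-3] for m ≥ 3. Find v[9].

v[3] = 1 + 4 + 1 = 6
v[4] = 6 + 1 + 4 = 11
v[5] = 11 + 6 + 1 = 18
v[6] = 18 + 11 + 6 = 35
v[7] = 35 + 18 + 11 = 64
v[8] = 64 + 35 + 18 = 117
v[9] = 117 + 64 + 35 = 216

216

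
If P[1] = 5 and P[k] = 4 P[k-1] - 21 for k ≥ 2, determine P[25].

-562949953421305

The fixed point is -21/(1 - 4) = 7, so P[k] - 7 = 4(P[k-1] - 7).
Hence P[k] = -2·4^{k-1} + 7.
P[25] = -2·4^{24} + 7 = -2·281474976710656 + 7 = -562949953421305.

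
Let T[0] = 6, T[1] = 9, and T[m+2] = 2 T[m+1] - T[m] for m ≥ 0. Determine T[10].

T[2] = 2(9) - 6 = 12
T[3] = 2(12) - 9 = 15
T[4] = 2(15) - 12 = 18
T[5] = 2(18) - 15 = 21
T[6] = 2(21) - 18 = 24
T[7] = 2(24) - 21 = 27
T[8] = 2(27) - 24 = 30
T[9] = 2(30) - 27 = 33
T[10] = 2(33) - 30 = 36

36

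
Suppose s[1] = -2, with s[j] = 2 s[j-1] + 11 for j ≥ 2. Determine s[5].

s[2] = 2·(-2) + 11 = 7
s[3] = 2·7 + 11 = 25
s[4] = 2·25 + 11 = 61
s[5] = 2·61 + 11 = 133

133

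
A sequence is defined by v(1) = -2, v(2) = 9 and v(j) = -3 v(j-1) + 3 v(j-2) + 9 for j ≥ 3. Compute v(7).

-5634

v(3) = -3*9 + 3*(-2) + 9 = -24
v(4) = -3*(-24) + 3*9 + 9 = 108
v(5) = -3*108 + 3*(-24) + 9 = -387
v(6) = -3*(-387) + 3*108 + 9 = 1494
v(7) = -3*1494 + 3*(-387) + 9 = -5634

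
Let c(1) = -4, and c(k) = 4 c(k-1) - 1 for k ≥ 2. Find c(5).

c(2) = 4(-4) - 1 = -17
c(3) = 4(-17) - 1 = -69
c(4) = 4(-69) - 1 = -277
c(5) = 4(-277) - 1 = -1109

-1109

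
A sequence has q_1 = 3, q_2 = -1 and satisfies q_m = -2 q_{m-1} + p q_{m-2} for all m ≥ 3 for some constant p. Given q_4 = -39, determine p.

q_3 = 2 + 3p
q_4 = -4 - 7p
So -4 - 7p = -39, giving p = 5.

5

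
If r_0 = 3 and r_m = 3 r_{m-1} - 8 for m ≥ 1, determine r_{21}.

-10460353199

The fixed point is -8/(1 - 3) = 4, so r_m - 4 = 3(r_{m-1} - 4).
Hence r_m = -1·3^m + 4.
r_{21} = -1·3^{21} + 4 = -1·10460353203 + 4 = -10460353199.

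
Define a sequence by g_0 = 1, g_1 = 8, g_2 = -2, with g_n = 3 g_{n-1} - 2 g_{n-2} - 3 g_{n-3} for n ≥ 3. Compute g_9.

g_3 = 3·(-2) - 2·8 - 3·1 = -25
g_4 = 3·(-25) - 2·(-2) - 3·8 = -95
g_5 = 3·(-95) - 2·(-25) - 3·(-2) = -229
g_6 = 3·(-229) - 2·(-95) - 3·(-25) = -422
g_7 = 3·(-422) - 2·(-229) - 3·(-95) = -523
g_8 = 3·(-523) - 2·(-422) - 3·(-229) = -38
g_9 = 3·(-38) - 2·(-523) - 3·(-422) = 2198

2198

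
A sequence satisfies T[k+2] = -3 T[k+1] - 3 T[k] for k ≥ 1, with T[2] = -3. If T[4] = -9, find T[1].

Let T[1] = x.
T[3] = 9 - 3x
T[4] = -18 + 9x
So -18 + 9x = -9, giving x = 1.

1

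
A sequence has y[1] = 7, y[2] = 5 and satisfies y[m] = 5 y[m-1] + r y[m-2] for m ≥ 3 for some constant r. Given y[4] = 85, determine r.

y[3] = 25 + 7r
y[4] = 125 + 40r
So 125 + 40r = 85, giving r = -1.

-1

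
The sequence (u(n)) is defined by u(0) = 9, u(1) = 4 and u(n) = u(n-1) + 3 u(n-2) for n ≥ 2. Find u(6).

u(2) = 4 + 3*9 = 31
u(3) = 31 + 3*4 = 43
u(4) = 43 + 3*31 = 136
u(5) = 136 + 3*43 = 265
u(6) = 265 + 3*136 = 673

673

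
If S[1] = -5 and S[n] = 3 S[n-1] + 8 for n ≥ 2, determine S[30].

-68630377364887

The fixed point is 8/(1 - 3) = -4, so S[n] + 4 = 3(S[n-1] + 4).
Hence S[n] = -1·3^{n-1} - 4.
S[30] = -1·3^{29} - 4 = -1·68630377364883 - 4 = -68630377364887.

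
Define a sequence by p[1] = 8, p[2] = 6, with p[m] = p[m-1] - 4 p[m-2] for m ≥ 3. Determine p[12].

-3826

p[3] = 6 - 4(8) = -26
p[4] = (-26) - 4(6) = -50
p[5] = (-50) - 4(-26) = 54
p[6] = 54 - 4(-50) = 254
p[7] = 254 - 4(54) = 38
p[8] = 38 - 4(254) = -978
p[9] = (-978) - 4(38) = -1130
p[10] = (-1130) - 4(-978) = 2782
p[11] = 2782 - 4(-1130) = 7302
p[12] = 7302 - 4(2782) = -3826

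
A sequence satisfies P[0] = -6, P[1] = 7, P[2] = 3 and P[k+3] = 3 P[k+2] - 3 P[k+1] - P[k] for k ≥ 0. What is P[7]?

-164

P[3] = 3(3) - 3(7) - (-6) = -6
P[4] = 3(-6) - 3(3) - 7 = -34
P[5] = 3(-34) - 3(-6) - 3 = -87
P[6] = 3(-87) - 3(-34) - (-6) = -153
P[7] = 3(-153) - 3(-87) - (-34) = -164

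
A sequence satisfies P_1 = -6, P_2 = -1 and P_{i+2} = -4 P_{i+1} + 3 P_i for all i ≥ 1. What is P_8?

P_3 = -4(-1) + 3(-6) = -14
P_4 = -4(-14) + 3(-1) = 53
P_5 = -4(53) + 3(-14) = -254
P_6 = -4(-254) + 3(53) = 1175
P_7 = -4(1175) + 3(-254) = -5462
P_8 = -4(-5462) + 3(1175) = 25373

25373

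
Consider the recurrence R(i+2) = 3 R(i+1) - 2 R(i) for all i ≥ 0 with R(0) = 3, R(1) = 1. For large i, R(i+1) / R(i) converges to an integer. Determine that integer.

2

The characteristic equation is r^2 - 3r + 2 = 0, which factors as (r - 2)(r - 1) = 0.
So the roots are 2 and 1. Since |2| > |1| and the coefficient of 2^i is non-zero, the ratio tends to 2.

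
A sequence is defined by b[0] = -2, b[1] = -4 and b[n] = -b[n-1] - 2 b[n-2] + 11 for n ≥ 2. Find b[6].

b[2] = -(-4) - 2(-2) + 11 = 19
b[3] = -19 - 2(-4) + 11 = 0
b[4] = -0 - 2(19) + 11 = -27
b[5] = -(-27) - 2(0) + 11 = 38
b[6] = -38 - 2(-27) + 11 = 27

27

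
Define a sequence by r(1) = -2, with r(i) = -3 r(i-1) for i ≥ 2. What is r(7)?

-1458

r(2) = -3·(-2) = 6
r(3) = -3·6 = -18
r(4) = -3·(-18) = 54
r(5) = -3·54 = -162
r(6) = -3·(-162) = 486
r(7) = -3·486 = -1458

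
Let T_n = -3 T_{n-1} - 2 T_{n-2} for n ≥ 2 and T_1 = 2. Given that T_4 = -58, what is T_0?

Let T_0 = y.
T_2 = -6 - 2y
T_3 = 14 + 6y
T_4 = -30 - 14y
So -30 - 14y = -58, giving y = 2.

2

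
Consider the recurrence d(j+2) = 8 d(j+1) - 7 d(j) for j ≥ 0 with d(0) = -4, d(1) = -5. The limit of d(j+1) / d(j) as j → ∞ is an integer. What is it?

The characteristic equation is r^2 - 8r + 7 = 0, which factors as (r - 7)(r - 1) = 0.
So the roots are 7 and 1. Since |7| > |1| and the coefficient of 7^j is non-zero, the ratio tends to 7.

7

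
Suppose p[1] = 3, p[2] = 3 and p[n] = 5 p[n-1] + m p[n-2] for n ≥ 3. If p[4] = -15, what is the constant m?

p[3] = 15 + 3m
p[4] = 75 + 18m
So 75 + 18m = -15, giving m = -5.

-5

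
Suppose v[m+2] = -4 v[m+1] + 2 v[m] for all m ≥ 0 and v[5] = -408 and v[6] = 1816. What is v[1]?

Rearranging, v[m-2] = (v[m] + 4 v[m-1]) / 2.
v[4] = (1816 + 4(-408)) / 2 = 184/2 = 92
v[3] = (-408 + 4(92)) / 2 = -40/2 = -20
v[2] = (92 + 4(-20)) / 2 = 12/2 = 6
v[1] = (-20 + 4(6)) / 2 = 4/2 = 2

2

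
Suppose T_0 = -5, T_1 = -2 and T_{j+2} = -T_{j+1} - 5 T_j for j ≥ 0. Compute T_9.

T_2 = -(-2) - 5*(-5) = 27
T_3 = -27 - 5*(-2) = -17
T_4 = -(-17) - 5*27 = -118
T_5 = -(-118) - 5*(-17) = 203
T_6 = -203 - 5*(-118) = 387
T_7 = -387 - 5*203 = -1402
T_8 = -(-1402) - 5*387 = -533
T_9 = -(-533) - 5*(-1402) = 7543

7543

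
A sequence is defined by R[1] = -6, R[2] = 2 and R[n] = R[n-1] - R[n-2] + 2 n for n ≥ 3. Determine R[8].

14

R[3] = 2 - (-6) + 6 = 14
R[4] = 14 - 2 + 8 = 20
R[5] = 20 - 14 + 10 = 16
R[6] = 16 - 20 + 12 = 8
R[7] = 8 - 16 + 14 = 6
R[8] = 6 - 8 + 16 = 14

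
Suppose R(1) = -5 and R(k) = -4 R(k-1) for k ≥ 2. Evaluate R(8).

81920

R(2) = -4(-5) = 20
R(3) = -4(20) = -80
R(4) = -4(-80) = 320
R(5) = -4(320) = -1280
R(6) = -4(-1280) = 5120
R(7) = -4(5120) = -20480
R(8) = -4(-20480) = 81920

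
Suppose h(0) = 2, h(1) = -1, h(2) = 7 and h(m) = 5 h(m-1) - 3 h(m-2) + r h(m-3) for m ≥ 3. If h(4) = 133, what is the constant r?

-4

h(3) = 38 + 2r
h(4) = 169 + 9r
So 169 + 9r = 133, giving r = -4.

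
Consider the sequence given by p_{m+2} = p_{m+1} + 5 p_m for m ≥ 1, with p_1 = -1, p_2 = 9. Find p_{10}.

p_3 = 9 + 5(-1) = 4
p_4 = 4 + 5(9) = 49
p_5 = 49 + 5(4) = 69
p_6 = 69 + 5(49) = 314
p_7 = 314 + 5(69) = 659
p_8 = 659 + 5(314) = 2229
p_9 = 2229 + 5(659) = 5524
p_{10} = 5524 + 5(2229) = 16669

16669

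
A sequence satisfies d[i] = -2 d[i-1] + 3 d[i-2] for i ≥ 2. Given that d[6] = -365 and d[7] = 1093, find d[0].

-1

Rearranging, d[i-2] = (d[i] + 2 d[i-1]) / 3.
d[5] = (1093 + 2*(-365)) / 3 = 363/3 = 121
d[4] = (-365 + 2*121) / 3 = -123/3 = -41
d[3] = (121 + 2*(-41)) / 3 = 39/3 = 13
d[2] = (-41 + 2*13) / 3 = -15/3 = -5
d[1] = (13 + 2*(-5)) / 3 = 3/3 = 1
d[0] = (-5 + 2*1) / 3 = -3/3 = -1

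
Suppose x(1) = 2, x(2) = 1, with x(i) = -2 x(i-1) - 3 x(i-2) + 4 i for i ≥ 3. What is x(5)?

-2

x(3) = -2(1) - 3(2) + 12 = 4
x(4) = -2(4) - 3(1) + 16 = 5
x(5) = -2(5) - 3(4) + 20 = -2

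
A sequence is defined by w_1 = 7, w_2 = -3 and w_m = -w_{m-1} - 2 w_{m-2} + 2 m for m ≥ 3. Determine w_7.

w_3 = -(-3) - 2·7 + 6 = -5
w_4 = -(-5) - 2·(-3) + 8 = 19
w_5 = -19 - 2·(-5) + 10 = 1
w_6 = -1 - 2·19 + 12 = -27
w_7 = -(-27) - 2·1 + 14 = 39

39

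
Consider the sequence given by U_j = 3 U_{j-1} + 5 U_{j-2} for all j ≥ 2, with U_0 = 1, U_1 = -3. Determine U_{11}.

U_2 = 3*(-3) + 5*1 = -4
U_3 = 3*(-4) + 5*(-3) = -27
U_4 = 3*(-27) + 5*(-4) = -101
U_5 = 3*(-101) + 5*(-27) = -438
U_6 = 3*(-438) + 5*(-101) = -1819
U_7 = 3*(-1819) + 5*(-438) = -7647
U_8 = 3*(-7647) + 5*(-1819) = -32036
U_9 = 3*(-32036) + 5*(-7647) = -134343
U_{10} = 3*(-134343) + 5*(-32036) = -563209
U_{11} = 3*(-563209) + 5*(-134343) = -2361342

-2361342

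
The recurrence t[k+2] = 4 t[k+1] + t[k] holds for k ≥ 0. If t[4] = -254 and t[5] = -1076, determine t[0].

2

Rearranging, t[k-2] = t[k] - 4 t[k-1].
t[3] = -1076 - 4(-254) = -60
t[2] = -254 - 4(-60) = -14
t[1] = -60 - 4(-14) = -4
t[0] = -14 - 4(-4) = 2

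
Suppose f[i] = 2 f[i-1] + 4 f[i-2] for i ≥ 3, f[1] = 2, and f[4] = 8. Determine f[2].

Let f[2] = x.
f[3] = 8 + 2x
f[4] = 16 + 8x
So 16 + 8x = 8, giving x = -1.

-1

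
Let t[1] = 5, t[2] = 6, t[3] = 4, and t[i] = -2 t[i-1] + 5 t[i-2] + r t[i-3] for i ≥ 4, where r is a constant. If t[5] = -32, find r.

2

t[4] = 22 + 5r
t[5] = -24 - 4r
So -24 - 4r = -32, giving r = 2.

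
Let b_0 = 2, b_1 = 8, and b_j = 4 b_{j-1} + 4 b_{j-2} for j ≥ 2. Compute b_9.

2435072

b_2 = 4(8) + 4(2) = 40
b_3 = 4(40) + 4(8) = 192
b_4 = 4(192) + 4(40) = 928
b_5 = 4(928) + 4(192) = 4480
b_6 = 4(4480) + 4(928) = 21632
b_7 = 4(21632) + 4(4480) = 104448
b_8 = 4(104448) + 4(21632) = 504320
b_9 = 4(504320) + 4(104448) = 2435072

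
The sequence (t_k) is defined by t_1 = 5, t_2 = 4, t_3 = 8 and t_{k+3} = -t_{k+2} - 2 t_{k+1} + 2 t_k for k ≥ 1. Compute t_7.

-38

t_4 = -8 - 2(4) + 2(5) = -6
t_5 = -(-6) - 2(8) + 2(4) = -2
t_6 = -(-2) - 2(-6) + 2(8) = 30
t_7 = -30 - 2(-2) + 2(-6) = -38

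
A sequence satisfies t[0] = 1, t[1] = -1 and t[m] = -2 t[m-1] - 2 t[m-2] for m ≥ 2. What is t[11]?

t[2] = -2(-1) - 2(1) = 0
t[3] = -2(0) - 2(-1) = 2
t[4] = -2(2) - 2(0) = -4
t[5] = -2(-4) - 2(2) = 4
t[6] = -2(4) - 2(-4) = 0
t[7] = -2(0) - 2(4) = -8
t[8] = -2(-8) - 2(0) = 16
t[9] = -2(16) - 2(-8) = -16
t[10] = -2(-16) - 2(16) = 0
t[11] = -2(0) - 2(-16) = 32

32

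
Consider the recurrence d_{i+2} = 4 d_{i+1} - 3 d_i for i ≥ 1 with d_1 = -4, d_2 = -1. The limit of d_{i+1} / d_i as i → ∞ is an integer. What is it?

The characteristic equation is r^2 - 4r + 3 = 0, which factors as (r - 3)(r - 1) = 0.
So the roots are 3 and 1. Since |3| > |1| and the coefficient of 3^i is non-zero, the ratio tends to 3.

3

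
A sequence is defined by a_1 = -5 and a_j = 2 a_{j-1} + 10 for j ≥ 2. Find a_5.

a_2 = 2(-5) + 10 = 0
a_3 = 2(0) + 10 = 10
a_4 = 2(10) + 10 = 30
a_5 = 2(30) + 10 = 70

70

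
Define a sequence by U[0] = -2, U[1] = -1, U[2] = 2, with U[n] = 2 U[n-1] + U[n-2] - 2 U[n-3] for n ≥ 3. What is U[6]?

U[3] = 2*2 + (-1) - 2*(-2) = 7
U[4] = 2*7 + 2 - 2*(-1) = 18
U[5] = 2*18 + 7 - 2*2 = 39
U[6] = 2*39 + 18 - 2*7 = 82

82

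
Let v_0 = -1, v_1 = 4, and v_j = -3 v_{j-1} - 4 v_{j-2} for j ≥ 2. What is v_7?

v_2 = -3·4 - 4·(-1) = -8
v_3 = -3·(-8) - 4·4 = 8
v_4 = -3·8 - 4·(-8) = 8
v_5 = -3·8 - 4·8 = -56
v_6 = -3·(-56) - 4·8 = 136
v_7 = -3·136 - 4·(-56) = -184

-184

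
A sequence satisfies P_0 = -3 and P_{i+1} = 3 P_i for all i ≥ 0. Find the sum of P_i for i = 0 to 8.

P_1 = 3(-3) = -9
P_2 = 3(-9) = -27
P_3 = 3(-27) = -81
P_4 = 3(-81) = -243
P_5 = 3(-243) = -729
P_6 = 3(-729) = -2187
P_7 = 3(-2187) = -6561
P_8 = 3(-6561) = -19683
Sum = (-3) + (-9) + (-27) + (-81) + (-243) + (-729) + (-2187) + (-6561) + (-19683) = -29523

-29523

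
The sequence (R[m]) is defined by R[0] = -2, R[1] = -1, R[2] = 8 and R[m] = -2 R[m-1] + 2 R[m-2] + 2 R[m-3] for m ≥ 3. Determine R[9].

R[3] = -2(8) + 2(-1) + 2(-2) = -22
R[4] = -2(-22) + 2(8) + 2(-1) = 58
R[5] = -2(58) + 2(-22) + 2(8) = -144
R[6] = -2(-144) + 2(58) + 2(-22) = 360
R[7] = -2(360) + 2(-144) + 2(58) = -892
R[8] = -2(-892) + 2(360) + 2(-144) = 2216
R[9] = -2(2216) + 2(-892) + 2(360) = -5496

-5496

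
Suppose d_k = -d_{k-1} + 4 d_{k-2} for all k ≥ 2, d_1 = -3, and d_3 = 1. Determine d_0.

Let d_0 = x.
d_2 = 3 + 4x
d_3 = -15 - 4x
So -15 - 4x = 1, giving x = -4.

-4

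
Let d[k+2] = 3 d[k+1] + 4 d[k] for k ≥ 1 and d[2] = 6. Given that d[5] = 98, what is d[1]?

-4

Let d[1] = y.
d[3] = 18 + 4y
d[4] = 78 + 12y
d[5] = 306 + 52y
So 306 + 52y = 98, giving y = -4.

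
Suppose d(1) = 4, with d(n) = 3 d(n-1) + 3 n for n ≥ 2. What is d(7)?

5637

d(2) = 3(4) + 6 = 18
d(3) = 3(18) + 9 = 63
d(4) = 3(63) + 12 = 201
d(5) = 3(201) + 15 = 618
d(6) = 3(618) + 18 = 1872
d(7) = 3(1872) + 21 = 5637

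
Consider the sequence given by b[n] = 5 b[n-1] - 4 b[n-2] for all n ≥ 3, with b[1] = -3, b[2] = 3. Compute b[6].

b[3] = 5*3 - 4*(-3) = 27
b[4] = 5*27 - 4*3 = 123
b[5] = 5*123 - 4*27 = 507
b[6] = 5*507 - 4*123 = 2043

2043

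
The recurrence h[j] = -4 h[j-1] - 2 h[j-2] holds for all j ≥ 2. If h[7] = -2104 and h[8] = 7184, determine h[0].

-7

Rearranging, h[j-2] = (h[j] + 4 h[j-1]) / -2.
h[6] = (7184 + 4(-2104)) / -2 = -1232/-2 = 616
h[5] = (-2104 + 4(616)) / -2 = 360/-2 = -180
h[4] = (616 + 4(-180)) / -2 = -104/-2 = 52
h[3] = (-180 + 4(52)) / -2 = 28/-2 = -14
h[2] = (52 + 4(-14)) / -2 = -4/-2 = 2
h[1] = (-14 + 4(2)) / -2 = -6/-2 = 3
h[0] = (2 + 4(3)) / -2 = 14/-2 = -7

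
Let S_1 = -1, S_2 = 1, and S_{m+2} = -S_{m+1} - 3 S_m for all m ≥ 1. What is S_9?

S_3 = -1 - 3·(-1) = 2
S_4 = -2 - 3·1 = -5
S_5 = -(-5) - 3·2 = -1
S_6 = -(-1) - 3·(-5) = 16
S_7 = -16 - 3·(-1) = -13
S_8 = -(-13) - 3·16 = -35
S_9 = -(-35) - 3·(-13) = 74

74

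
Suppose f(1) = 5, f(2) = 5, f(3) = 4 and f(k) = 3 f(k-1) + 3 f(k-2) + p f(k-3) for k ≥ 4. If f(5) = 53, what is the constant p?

f(4) = 27 + 5p
f(5) = 93 + 20p
So 93 + 20p = 53, giving p = -2.

-2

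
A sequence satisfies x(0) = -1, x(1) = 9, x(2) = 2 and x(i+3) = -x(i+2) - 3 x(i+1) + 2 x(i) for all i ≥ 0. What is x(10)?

x(3) = -2 - 3·9 + 2·(-1) = -31
x(4) = -(-31) - 3·2 + 2·9 = 43
x(5) = -43 - 3·(-31) + 2·2 = 54
x(6) = -54 - 3·43 + 2·(-31) = -245
x(7) = -(-245) - 3·54 + 2·43 = 169
x(8) = -169 - 3·(-245) + 2·54 = 674
x(9) = -674 - 3·169 + 2·(-245) = -1671
x(10) = -(-1671) - 3·674 + 2·169 = -13

-13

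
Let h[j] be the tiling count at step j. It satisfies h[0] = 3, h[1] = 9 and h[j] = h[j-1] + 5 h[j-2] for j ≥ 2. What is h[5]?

534

h[2] = 9 + 5(3) = 24
h[3] = 24 + 5(9) = 69
h[4] = 69 + 5(24) = 189
h[5] = 189 + 5(69) = 534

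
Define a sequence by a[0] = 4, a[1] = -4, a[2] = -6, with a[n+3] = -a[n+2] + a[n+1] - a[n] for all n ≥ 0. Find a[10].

-38

a[3] = -(-6) + (-4) - 4 = -2
a[4] = -(-2) + (-6) - (-4) = 0
a[5] = -0 + (-2) - (-6) = 4
a[6] = -4 + 0 - (-2) = -2
a[7] = -(-2) + 4 - 0 = 6
a[8] = -6 + (-2) - 4 = -12
a[9] = -(-12) + 6 - (-2) = 20
a[10] = -20 + (-12) - 6 = -38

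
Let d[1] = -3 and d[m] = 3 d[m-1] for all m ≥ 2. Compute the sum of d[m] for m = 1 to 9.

-29523

d[2] = 3*(-3) = -9
d[3] = 3*(-9) = -27
d[4] = 3*(-27) = -81
d[5] = 3*(-81) = -243
d[6] = 3*(-243) = -729
d[7] = 3*(-729) = -2187
d[8] = 3*(-2187) = -6561
d[9] = 3*(-6561) = -19683
Sum = (-3) + (-9) + (-27) + (-81) + (-243) + (-729) + (-2187) + (-6561) + (-19683) = -29523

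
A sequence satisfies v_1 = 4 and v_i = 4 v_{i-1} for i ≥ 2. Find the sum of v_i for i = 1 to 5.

v_2 = 4*4 = 16
v_3 = 4*16 = 64
v_4 = 4*64 = 256
v_5 = 4*256 = 1024
Sum = 4 + 16 + 64 + 256 + 1024 = 1364

1364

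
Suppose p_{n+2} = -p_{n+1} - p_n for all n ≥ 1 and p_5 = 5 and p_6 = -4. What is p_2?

5

Rearranging, p_{n-2} = -(p_n + p_{n-1}).
p_4 = -(-4 + 5) = -1
p_3 = -(5 + (-1)) = -4
p_2 = -(-1 + (-4)) = 5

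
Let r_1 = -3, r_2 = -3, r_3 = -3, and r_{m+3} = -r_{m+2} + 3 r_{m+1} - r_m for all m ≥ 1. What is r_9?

-3

r_4 = -(-3) + 3*(-3) - (-3) = -3
r_5 = -(-3) + 3*(-3) - (-3) = -3
r_6 = -(-3) + 3*(-3) - (-3) = -3
r_7 = -(-3) + 3*(-3) - (-3) = -3
r_8 = -(-3) + 3*(-3) - (-3) = -3
r_9 = -(-3) + 3*(-3) - (-3) = -3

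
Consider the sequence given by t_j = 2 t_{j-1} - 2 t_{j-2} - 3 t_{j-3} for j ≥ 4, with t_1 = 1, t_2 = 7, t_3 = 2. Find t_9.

t_4 = 2(2) - 2(7) - 3(1) = -13
t_5 = 2(-13) - 2(2) - 3(7) = -51
t_6 = 2(-51) - 2(-13) - 3(2) = -82
t_7 = 2(-82) - 2(-51) - 3(-13) = -23
t_8 = 2(-23) - 2(-82) - 3(-51) = 271
t_9 = 2(271) - 2(-23) - 3(-82) = 834

834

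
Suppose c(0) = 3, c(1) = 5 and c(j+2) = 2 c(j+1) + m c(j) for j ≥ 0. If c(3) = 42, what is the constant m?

2

c(2) = 10 + 3m
c(3) = 20 + 11m
So 20 + 11m = 42, giving m = 2.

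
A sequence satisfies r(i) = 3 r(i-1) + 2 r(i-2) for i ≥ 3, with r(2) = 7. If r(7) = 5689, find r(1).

Let r(1) = v.
r(3) = 21 + 2v
r(4) = 77 + 6v
r(5) = 273 + 22v
r(6) = 973 + 78v
r(7) = 3465 + 278v
So 3465 + 278v = 5689, giving v = 8.

8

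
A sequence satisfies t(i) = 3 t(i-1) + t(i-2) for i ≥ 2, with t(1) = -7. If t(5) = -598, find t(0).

Let t(0) = v.
t(2) = -21 + v
t(3) = -70 + 3v
t(4) = -231 + 10v
t(5) = -763 + 33v
So -763 + 33v = -598, giving v = 5.

5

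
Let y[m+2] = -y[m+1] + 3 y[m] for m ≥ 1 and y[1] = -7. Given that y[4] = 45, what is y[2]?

6

Let y[2] = v.
y[3] = -21 - v
y[4] = 21 + 4v
So 21 + 4v = 45, giving v = 6.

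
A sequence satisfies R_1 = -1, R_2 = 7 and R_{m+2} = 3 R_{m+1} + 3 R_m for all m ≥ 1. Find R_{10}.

R_3 = 3*7 + 3*(-1) = 18
R_4 = 3*18 + 3*7 = 75
R_5 = 3*75 + 3*18 = 279
R_6 = 3*279 + 3*75 = 1062
R_7 = 3*1062 + 3*279 = 4023
R_8 = 3*4023 + 3*1062 = 15255
R_9 = 3*15255 + 3*4023 = 57834
R_{10} = 3*57834 + 3*15255 = 219267

219267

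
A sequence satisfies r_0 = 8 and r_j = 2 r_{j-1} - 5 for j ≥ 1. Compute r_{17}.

The fixed point is -5/(1 - 2) = 5, so r_j - 5 = 2(r_{j-1} - 5).
Hence r_j = 3·2^j + 5.
r_{17} = 3·2^{17} + 5 = 3·131072 + 5 = 393221.

393221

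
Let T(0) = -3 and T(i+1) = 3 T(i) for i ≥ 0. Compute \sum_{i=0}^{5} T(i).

T(1) = 3(-3) = -9
T(2) = 3(-9) = -27
T(3) = 3(-27) = -81
T(4) = 3(-81) = -243
T(5) = 3(-243) = -729
Sum = (-3) + (-9) + (-27) + (-81) + (-243) + (-729) = -1092

-1092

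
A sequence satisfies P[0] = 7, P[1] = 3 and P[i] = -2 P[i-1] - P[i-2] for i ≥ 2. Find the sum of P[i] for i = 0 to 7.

P[2] = -2·3 - 7 = -13
P[3] = -2·(-13) - 3 = 23
P[4] = -2·23 - (-13) = -33
P[5] = -2·(-33) - 23 = 43
P[6] = -2·43 - (-33) = -53
P[7] = -2·(-53) - 43 = 63
Sum = 7 + 3 + (-13) + 23 + (-33) + 43 + (-53) + 63 = 40

40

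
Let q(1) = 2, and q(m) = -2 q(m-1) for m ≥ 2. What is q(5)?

q(2) = -2(2) = -4
q(3) = -2(-4) = 8
q(4) = -2(8) = -16
q(5) = -2(-16) = 32

32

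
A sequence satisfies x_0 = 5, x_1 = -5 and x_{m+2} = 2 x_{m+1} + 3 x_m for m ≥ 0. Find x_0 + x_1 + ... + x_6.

x_2 = 2*(-5) + 3*5 = 5
x_3 = 2*5 + 3*(-5) = -5
x_4 = 2*(-5) + 3*5 = 5
x_5 = 2*5 + 3*(-5) = -5
x_6 = 2*(-5) + 3*5 = 5
Sum = 5 + (-5) + 5 + (-5) + 5 + (-5) + 5 = 5

5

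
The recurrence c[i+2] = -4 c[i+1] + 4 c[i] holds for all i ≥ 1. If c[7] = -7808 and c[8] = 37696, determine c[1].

Rearranging, c[i-2] = (c[i] + 4 c[i-1]) / 4.
c[6] = (37696 + 4(-7808)) / 4 = 6464/4 = 1616
c[5] = (-7808 + 4(1616)) / 4 = -1344/4 = -336
c[4] = (1616 + 4(-336)) / 4 = 272/4 = 68
c[3] = (-336 + 4(68)) / 4 = -64/4 = -16
c[2] = (68 + 4(-16)) / 4 = 4/4 = 1
c[1] = (-16 + 4(1)) / 4 = -12/4 = -3

-3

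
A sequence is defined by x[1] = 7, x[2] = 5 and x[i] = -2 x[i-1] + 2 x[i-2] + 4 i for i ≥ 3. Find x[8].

-976

x[3] = -2(5) + 2(7) + 12 = 16
x[4] = -2(16) + 2(5) + 16 = -6
x[5] = -2(-6) + 2(16) + 20 = 64
x[6] = -2(64) + 2(-6) + 24 = -116
x[7] = -2(-116) + 2(64) + 28 = 388
x[8] = -2(388) + 2(-116) + 32 = -976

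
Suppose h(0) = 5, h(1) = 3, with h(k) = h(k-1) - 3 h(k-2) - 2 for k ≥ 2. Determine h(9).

h(2) = 3 - 3·5 - 2 = -14
h(3) = (-14) - 3·3 - 2 = -25
h(4) = (-25) - 3·(-14) - 2 = 15
h(5) = 15 - 3·(-25) - 2 = 88
h(6) = 88 - 3·15 - 2 = 41
h(7) = 41 - 3·88 - 2 = -225
h(8) = (-225) - 3·41 - 2 = -350
h(9) = (-350) - 3·(-225) - 2 = 323

323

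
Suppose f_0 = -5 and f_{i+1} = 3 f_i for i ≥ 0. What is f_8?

-32805

f_1 = 3·(-5) = -15
f_2 = 3·(-15) = -45
f_3 = 3·(-45) = -135
f_4 = 3·(-135) = -405
f_5 = 3·(-405) = -1215
f_6 = 3·(-1215) = -3645
f_7 = 3·(-3645) = -10935
f_8 = 3·(-10935) = -32805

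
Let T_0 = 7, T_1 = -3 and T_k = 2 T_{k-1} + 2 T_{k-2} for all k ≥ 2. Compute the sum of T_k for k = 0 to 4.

58

T_2 = 2*(-3) + 2*7 = 8
T_3 = 2*8 + 2*(-3) = 10
T_4 = 2*10 + 2*8 = 36
Sum = 7 + (-3) + 8 + 10 + 36 = 58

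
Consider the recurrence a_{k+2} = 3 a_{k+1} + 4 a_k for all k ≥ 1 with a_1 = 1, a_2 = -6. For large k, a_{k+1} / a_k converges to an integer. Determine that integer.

The characteristic equation is r^2 - 3r - 4 = 0, which factors as (r - 4)(r + 1) = 0.
So the roots are 4 and -1. Since |4| > |-1| and the coefficient of 4^k is non-zero, the ratio tends to 4.

4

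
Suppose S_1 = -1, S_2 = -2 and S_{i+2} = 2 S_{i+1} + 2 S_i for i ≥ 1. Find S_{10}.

S_3 = 2·(-2) + 2·(-1) = -6
S_4 = 2·(-6) + 2·(-2) = -16
S_5 = 2·(-16) + 2·(-6) = -44
S_6 = 2·(-44) + 2·(-16) = -120
S_7 = 2·(-120) + 2·(-44) = -328
S_8 = 2·(-328) + 2·(-120) = -896
S_9 = 2·(-896) + 2·(-328) = -2448
S_{10} = 2·(-2448) + 2·(-896) = -6688

-6688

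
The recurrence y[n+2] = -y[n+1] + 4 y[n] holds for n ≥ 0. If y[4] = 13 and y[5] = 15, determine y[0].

Rearranging, y[n-2] = (y[n] + y[n-1]) / 4.
y[3] = (15 + 13) / 4 = 28/4 = 7
y[2] = (13 + 7) / 4 = 20/4 = 5
y[1] = (7 + 5) / 4 = 12/4 = 3
y[0] = (5 + 3) / 4 = 8/4 = 2

2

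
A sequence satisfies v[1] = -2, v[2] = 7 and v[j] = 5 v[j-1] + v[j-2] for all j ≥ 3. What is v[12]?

v[3] = 5·7 + (-2) = 33
v[4] = 5·33 + 7 = 172
v[5] = 5·172 + 33 = 893
v[6] = 5·893 + 172 = 4637
v[7] = 5·4637 + 893 = 24078
v[8] = 5·24078 + 4637 = 125027
v[9] = 5·125027 + 24078 = 649213
v[10] = 5·649213 + 125027 = 3371092
v[11] = 5·3371092 + 649213 = 17504673
v[12] = 5·17504673 + 3371092 = 90894457

90894457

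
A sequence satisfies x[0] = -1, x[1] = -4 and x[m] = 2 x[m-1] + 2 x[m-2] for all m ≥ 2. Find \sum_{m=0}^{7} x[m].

-2447

x[2] = 2·(-4) + 2·(-1) = -10
x[3] = 2·(-10) + 2·(-4) = -28
x[4] = 2·(-28) + 2·(-10) = -76
x[5] = 2·(-76) + 2·(-28) = -208
x[6] = 2·(-208) + 2·(-76) = -568
x[7] = 2·(-568) + 2·(-208) = -1552
Sum = (-1) + (-4) + (-10) + (-28) + (-76) + (-208) + (-568) + (-1552) = -2447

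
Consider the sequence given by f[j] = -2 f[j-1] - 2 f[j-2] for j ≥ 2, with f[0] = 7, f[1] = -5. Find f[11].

288

f[2] = -2*(-5) - 2*7 = -4
f[3] = -2*(-4) - 2*(-5) = 18
f[4] = -2*18 - 2*(-4) = -28
f[5] = -2*(-28) - 2*18 = 20
f[6] = -2*20 - 2*(-28) = 16
f[7] = -2*16 - 2*20 = -72
f[8] = -2*(-72) - 2*16 = 112
f[9] = -2*112 - 2*(-72) = -80
f[10] = -2*(-80) - 2*112 = -64
f[11] = -2*(-64) - 2*(-80) = 288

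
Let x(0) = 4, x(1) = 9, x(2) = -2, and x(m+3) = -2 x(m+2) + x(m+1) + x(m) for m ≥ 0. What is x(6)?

x(3) = -2·(-2) + 9 + 4 = 17
x(4) = -2·17 + (-2) + 9 = -27
x(5) = -2·(-27) + 17 + (-2) = 69
x(6) = -2·69 + (-27) + 17 = -148

-148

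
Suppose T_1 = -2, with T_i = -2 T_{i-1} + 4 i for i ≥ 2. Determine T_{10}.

T_2 = -2(-2) + 8 = 12
T_3 = -2(12) + 12 = -12
T_4 = -2(-12) + 16 = 40
T_5 = -2(40) + 20 = -60
T_6 = -2(-60) + 24 = 144
T_7 = -2(144) + 28 = -260
T_8 = -2(-260) + 32 = 552
T_9 = -2(552) + 36 = -1068
T_{10} = -2(-1068) + 40 = 2176

2176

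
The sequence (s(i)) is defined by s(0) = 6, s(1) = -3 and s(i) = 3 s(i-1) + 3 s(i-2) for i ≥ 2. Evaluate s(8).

s(2) = 3(-3) + 3(6) = 9
s(3) = 3(9) + 3(-3) = 18
s(4) = 3(18) + 3(9) = 81
s(5) = 3(81) + 3(18) = 297
s(6) = 3(297) + 3(81) = 1134
s(7) = 3(1134) + 3(297) = 4293
s(8) = 3(4293) + 3(1134) = 16281

16281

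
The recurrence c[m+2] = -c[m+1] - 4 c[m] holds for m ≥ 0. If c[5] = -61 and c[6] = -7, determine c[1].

-1

Rearranging, c[m-2] = (c[m] + c[m-1]) / -4.
c[4] = (-7 + (-61)) / -4 = -68/-4 = 17
c[3] = (-61 + 17) / -4 = -44/-4 = 11
c[2] = (17 + 11) / -4 = 28/-4 = -7
c[1] = (11 + (-7)) / -4 = 4/-4 = -1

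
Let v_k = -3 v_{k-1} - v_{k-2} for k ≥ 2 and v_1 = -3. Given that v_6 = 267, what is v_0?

Let v_0 = z.
v_2 = 9 - z
v_3 = -24 + 3z
v_4 = 63 - 8z
v_5 = -165 + 21z
v_6 = 432 - 55z
So 432 - 55z = 267, giving z = 3.

3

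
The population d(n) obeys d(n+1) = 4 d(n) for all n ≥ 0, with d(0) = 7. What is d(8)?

458752

d(1) = 4·7 = 28
d(2) = 4·28 = 112
d(3) = 4·112 = 448
d(4) = 4·448 = 1792
d(5) = 4·1792 = 7168
d(6) = 4·7168 = 28672
d(7) = 4·28672 = 114688
d(8) = 4·114688 = 458752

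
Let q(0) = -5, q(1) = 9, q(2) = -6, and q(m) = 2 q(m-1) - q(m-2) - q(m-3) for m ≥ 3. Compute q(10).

q(3) = 2(-6) - 9 - (-5) = -16
q(4) = 2(-16) - (-6) - 9 = -35
q(5) = 2(-35) - (-16) - (-6) = -48
q(6) = 2(-48) - (-35) - (-16) = -45
q(7) = 2(-45) - (-48) - (-35) = -7
q(8) = 2(-7) - (-45) - (-48) = 79
q(9) = 2(79) - (-7) - (-45) = 210
q(10) = 2(210) - 79 - (-7) = 348

348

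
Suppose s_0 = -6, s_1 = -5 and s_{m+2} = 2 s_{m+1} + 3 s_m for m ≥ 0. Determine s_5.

-665

s_2 = 2*(-5) + 3*(-6) = -28
s_3 = 2*(-28) + 3*(-5) = -71
s_4 = 2*(-71) + 3*(-28) = -226
s_5 = 2*(-226) + 3*(-71) = -665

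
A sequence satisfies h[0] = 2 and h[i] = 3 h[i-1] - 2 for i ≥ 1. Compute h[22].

31381059610

The fixed point is -2/(1 - 3) = 1, so h[i] - 1 = 3(h[i-1] - 1).
Hence h[i] = 1·3^i + 1.
h[22] = 1·3^{22} + 1 = 1·31381059609 + 1 = 31381059610.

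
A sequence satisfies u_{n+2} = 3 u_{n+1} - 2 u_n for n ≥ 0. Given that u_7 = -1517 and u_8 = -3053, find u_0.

7

Rearranging, u_{n-2} = (u_n - 3 u_{n-1}) / -2.
u_6 = (-3053 - 3*(-1517)) / -2 = 1498/-2 = -749
u_5 = (-1517 - 3*(-749)) / -2 = 730/-2 = -365
u_4 = (-749 - 3*(-365)) / -2 = 346/-2 = -173
u_3 = (-365 - 3*(-173)) / -2 = 154/-2 = -77
u_2 = (-173 - 3*(-77)) / -2 = 58/-2 = -29
u_1 = (-77 - 3*(-29)) / -2 = 10/-2 = -5
u_0 = (-29 - 3*(-5)) / -2 = -14/-2 = 7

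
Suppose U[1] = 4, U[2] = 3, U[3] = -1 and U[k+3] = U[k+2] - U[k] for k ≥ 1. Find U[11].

U[4] = (-1) - 4 = -5
U[5] = (-5) - 3 = -8
U[6] = (-8) - (-1) = -7
U[7] = (-7) - (-5) = -2
U[8] = (-2) - (-8) = 6
U[9] = 6 - (-7) = 13
U[10] = 13 - (-2) = 15
U[11] = 15 - 6 = 9

9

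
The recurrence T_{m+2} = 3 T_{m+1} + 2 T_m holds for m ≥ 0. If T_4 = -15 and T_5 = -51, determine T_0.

-6

Rearranging, T_{m-2} = (T_m - 3 T_{m-1}) / 2.
T_3 = (-51 - 3*(-15)) / 2 = -6/2 = -3
T_2 = (-15 - 3*(-3)) / 2 = -6/2 = -3
T_1 = (-3 - 3*(-3)) / 2 = 6/2 = 3
T_0 = (-3 - 3*3) / 2 = -12/2 = -6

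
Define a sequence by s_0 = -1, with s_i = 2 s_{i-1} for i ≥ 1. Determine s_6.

-64

s_1 = 2·(-1) = -2
s_2 = 2·(-2) = -4
s_3 = 2·(-4) = -8
s_4 = 2·(-8) = -16
s_5 = 2·(-16) = -32
s_6 = 2·(-32) = -64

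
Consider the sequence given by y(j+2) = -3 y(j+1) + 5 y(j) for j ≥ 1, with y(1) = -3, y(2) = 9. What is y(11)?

-3919407

y(3) = -3·9 + 5·(-3) = -42
y(4) = -3·(-42) + 5·9 = 171
y(5) = -3·171 + 5·(-42) = -723
y(6) = -3·(-723) + 5·171 = 3024
y(7) = -3·3024 + 5·(-723) = -12687
y(8) = -3·(-12687) + 5·3024 = 53181
y(9) = -3·53181 + 5·(-12687) = -222978
y(10) = -3·(-222978) + 5·53181 = 934839
y(11) = -3·934839 + 5·(-222978) = -3919407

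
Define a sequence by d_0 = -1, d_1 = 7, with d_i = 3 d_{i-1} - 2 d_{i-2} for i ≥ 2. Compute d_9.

d_2 = 3(7) - 2(-1) = 23
d_3 = 3(23) - 2(7) = 55
d_4 = 3(55) - 2(23) = 119
d_5 = 3(119) - 2(55) = 247
d_6 = 3(247) - 2(119) = 503
d_7 = 3(503) - 2(247) = 1015
d_8 = 3(1015) - 2(503) = 2039
d_9 = 3(2039) - 2(1015) = 4087

4087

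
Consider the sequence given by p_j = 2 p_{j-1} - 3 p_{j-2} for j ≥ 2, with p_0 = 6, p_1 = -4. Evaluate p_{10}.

p_2 = 2·(-4) - 3·6 = -26
p_3 = 2·(-26) - 3·(-4) = -40
p_4 = 2·(-40) - 3·(-26) = -2
p_5 = 2·(-2) - 3·(-40) = 116
p_6 = 2·116 - 3·(-2) = 238
p_7 = 2·238 - 3·116 = 128
p_8 = 2·128 - 3·238 = -458
p_9 = 2·(-458) - 3·128 = -1300
p_{10} = 2·(-1300) - 3·(-458) = -1226

-1226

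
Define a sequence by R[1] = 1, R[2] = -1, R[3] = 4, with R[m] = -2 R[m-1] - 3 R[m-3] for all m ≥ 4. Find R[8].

-389

R[4] = -2*4 - 3*1 = -11
R[5] = -2*(-11) - 3*(-1) = 25
R[6] = -2*25 - 3*4 = -62
R[7] = -2*(-62) - 3*(-11) = 157
R[8] = -2*157 - 3*25 = -389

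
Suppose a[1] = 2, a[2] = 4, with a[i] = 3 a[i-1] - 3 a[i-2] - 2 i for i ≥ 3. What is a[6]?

-162

a[3] = 3*4 - 3*2 - 6 = 0
a[4] = 3*0 - 3*4 - 8 = -20
a[5] = 3*(-20) - 3*0 - 10 = -70
a[6] = 3*(-70) - 3*(-20) - 12 = -162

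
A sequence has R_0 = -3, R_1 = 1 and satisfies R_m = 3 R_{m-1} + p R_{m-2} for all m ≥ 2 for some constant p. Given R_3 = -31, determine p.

R_2 = 3 - 3p
R_3 = 9 - 8p
So 9 - 8p = -31, giving p = 5.

5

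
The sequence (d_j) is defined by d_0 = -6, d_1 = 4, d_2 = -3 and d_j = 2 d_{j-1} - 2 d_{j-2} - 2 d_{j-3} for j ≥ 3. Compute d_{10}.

-168

d_3 = 2*(-3) - 2*4 - 2*(-6) = -2
d_4 = 2*(-2) - 2*(-3) - 2*4 = -6
d_5 = 2*(-6) - 2*(-2) - 2*(-3) = -2
d_6 = 2*(-2) - 2*(-6) - 2*(-2) = 12
d_7 = 2*12 - 2*(-2) - 2*(-6) = 40
d_8 = 2*40 - 2*12 - 2*(-2) = 60
d_9 = 2*60 - 2*40 - 2*12 = 16
d_{10} = 2*16 - 2*60 - 2*40 = -168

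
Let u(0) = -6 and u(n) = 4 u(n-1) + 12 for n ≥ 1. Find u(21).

The fixed point is 12/(1 - 4) = -4, so u(n) + 4 = 4(u(n-1) + 4).
Hence u(n) = -2·4^n - 4.
u(21) = -2·4^{21} - 4 = -2·4398046511104 - 4 = -8796093022212.

-8796093022212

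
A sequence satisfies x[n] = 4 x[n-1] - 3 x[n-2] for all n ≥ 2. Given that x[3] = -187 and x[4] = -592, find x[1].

-7

Rearranging, x[n-2] = (x[n] - 4 x[n-1]) / -3.
x[2] = (-592 - 4·(-187)) / -3 = 156/-3 = -52
x[1] = (-187 - 4·(-52)) / -3 = 21/-3 = -7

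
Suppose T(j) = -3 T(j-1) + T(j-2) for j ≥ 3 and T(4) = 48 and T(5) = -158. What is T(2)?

6

Rearranging, T(j-2) = T(j) + 3 T(j-1).
T(3) = -158 + 3*48 = -14
T(2) = 48 + 3*(-14) = 6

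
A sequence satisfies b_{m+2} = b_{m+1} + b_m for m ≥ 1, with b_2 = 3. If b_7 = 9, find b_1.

Let b_1 = z.
b_3 = 3 + z
b_4 = 6 + z
b_5 = 9 + 2z
b_6 = 15 + 3z
b_7 = 24 + 5z
So 24 + 5z = 9, giving z = -3.

-3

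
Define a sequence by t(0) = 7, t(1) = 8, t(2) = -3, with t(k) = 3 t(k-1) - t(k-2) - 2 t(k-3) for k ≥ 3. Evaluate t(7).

t(3) = 3·(-3) - 8 - 2·7 = -31
t(4) = 3·(-31) - (-3) - 2·8 = -106
t(5) = 3·(-106) - (-31) - 2·(-3) = -281
t(6) = 3·(-281) - (-106) - 2·(-31) = -675
t(7) = 3·(-675) - (-281) - 2·(-106) = -1532

-1532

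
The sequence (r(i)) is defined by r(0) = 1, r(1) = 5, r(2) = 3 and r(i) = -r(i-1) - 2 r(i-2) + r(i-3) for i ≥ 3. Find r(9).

r(3) = -3 - 2·5 + 1 = -12
r(4) = -(-12) - 2·3 + 5 = 11
r(5) = -11 - 2·(-12) + 3 = 16
r(6) = -16 - 2·11 + (-12) = -50
r(7) = -(-50) - 2·16 + 11 = 29
r(8) = -29 - 2·(-50) + 16 = 87
r(9) = -87 - 2·29 + (-50) = -195

-195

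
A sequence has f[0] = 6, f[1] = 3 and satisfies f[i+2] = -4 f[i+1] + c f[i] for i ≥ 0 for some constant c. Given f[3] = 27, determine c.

1

f[2] = -12 + 6c
f[3] = 48 - 21c
So 48 - 21c = 27, giving c = 1.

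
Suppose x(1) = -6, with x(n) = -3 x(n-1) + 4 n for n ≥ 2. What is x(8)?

16958

x(2) = -3*(-6) + 8 = 26
x(3) = -3*26 + 12 = -66
x(4) = -3*(-66) + 16 = 214
x(5) = -3*214 + 20 = -622
x(6) = -3*(-622) + 24 = 1890
x(7) = -3*1890 + 28 = -5642
x(8) = -3*(-5642) + 32 = 16958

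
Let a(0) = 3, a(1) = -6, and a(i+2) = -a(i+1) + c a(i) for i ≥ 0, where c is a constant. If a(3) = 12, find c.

a(2) = 6 + 3c
a(3) = -6 - 9c
So -6 - 9c = 12, giving c = -2.

-2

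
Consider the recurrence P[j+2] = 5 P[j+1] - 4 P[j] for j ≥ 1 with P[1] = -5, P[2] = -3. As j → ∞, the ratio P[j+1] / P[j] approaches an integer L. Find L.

The characteristic equation is r^2 - 5r + 4 = 0, which factors as (r - 4)(r - 1) = 0.
So the roots are 4 and 1. Since |4| > |1| and the coefficient of 4^j is non-zero, the ratio tends to 4.

4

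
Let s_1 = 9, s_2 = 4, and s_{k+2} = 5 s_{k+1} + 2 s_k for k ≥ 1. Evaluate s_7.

30762

s_3 = 5·4 + 2·9 = 38
s_4 = 5·38 + 2·4 = 198
s_5 = 5·198 + 2·38 = 1066
s_6 = 5·1066 + 2·198 = 5726
s_7 = 5·5726 + 2·1066 = 30762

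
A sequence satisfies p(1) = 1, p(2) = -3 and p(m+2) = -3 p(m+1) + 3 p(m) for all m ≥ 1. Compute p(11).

p(3) = -3*(-3) + 3*1 = 12
p(4) = -3*12 + 3*(-3) = -45
p(5) = -3*(-45) + 3*12 = 171
p(6) = -3*171 + 3*(-45) = -648
p(7) = -3*(-648) + 3*171 = 2457
p(8) = -3*2457 + 3*(-648) = -9315
p(9) = -3*(-9315) + 3*2457 = 35316
p(10) = -3*35316 + 3*(-9315) = -133893
p(11) = -3*(-133893) + 3*35316 = 507627

507627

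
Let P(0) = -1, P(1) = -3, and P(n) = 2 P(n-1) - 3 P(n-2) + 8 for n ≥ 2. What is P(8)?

-193

P(2) = 2·(-3) - 3·(-1) + 8 = 5
P(3) = 2·5 - 3·(-3) + 8 = 27
P(4) = 2·27 - 3·5 + 8 = 47
P(5) = 2·47 - 3·27 + 8 = 21
P(6) = 2·21 - 3·47 + 8 = -91
P(7) = 2·(-91) - 3·21 + 8 = -237
P(8) = 2·(-237) - 3·(-91) + 8 = -193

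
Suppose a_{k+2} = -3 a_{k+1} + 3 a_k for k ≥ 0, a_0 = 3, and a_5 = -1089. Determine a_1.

-4

Let a_1 = y.
a_2 = 9 - 3y
a_3 = -27 + 12y
a_4 = 108 - 45y
a_5 = -405 + 171y
So -405 + 171y = -1089, giving y = -4.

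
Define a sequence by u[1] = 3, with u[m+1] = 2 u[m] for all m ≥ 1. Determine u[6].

96

u[2] = 2*3 = 6
u[3] = 2*6 = 12
u[4] = 2*12 = 24
u[5] = 2*24 = 48
u[6] = 2*48 = 96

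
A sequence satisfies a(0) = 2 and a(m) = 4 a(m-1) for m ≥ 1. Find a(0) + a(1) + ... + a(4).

682

a(1) = 4(2) = 8
a(2) = 4(8) = 32
a(3) = 4(32) = 128
a(4) = 4(128) = 512
Sum = 2 + 8 + 32 + 128 + 512 = 682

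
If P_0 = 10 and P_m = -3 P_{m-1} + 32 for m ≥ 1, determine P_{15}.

-28697806

The fixed point is 32/(1 + 3) = 8, so P_m - 8 = -3(P_{m-1} - 8).
Hence P_m = 2·(-3)^m + 8.
P_{15} = 2·(-3)^{15} + 8 = 2·-14348907 + 8 = -28697806.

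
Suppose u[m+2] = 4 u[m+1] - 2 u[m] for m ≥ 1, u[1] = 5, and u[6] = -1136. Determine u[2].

-4

Let u[2] = y.
u[3] = -10 + 4y
u[4] = -40 + 14y
u[5] = -140 + 48y
u[6] = -480 + 164y
So -480 + 164y = -1136, giving y = -4.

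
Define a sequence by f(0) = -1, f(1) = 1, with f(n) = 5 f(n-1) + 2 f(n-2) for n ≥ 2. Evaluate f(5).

489

f(2) = 5*1 + 2*(-1) = 3
f(3) = 5*3 + 2*1 = 17
f(4) = 5*17 + 2*3 = 91
f(5) = 5*91 + 2*17 = 489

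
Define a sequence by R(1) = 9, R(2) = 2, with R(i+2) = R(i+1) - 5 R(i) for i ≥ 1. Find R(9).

-603

R(3) = 2 - 5(9) = -43
R(4) = (-43) - 5(2) = -53
R(5) = (-53) - 5(-43) = 162
R(6) = 162 - 5(-53) = 427
R(7) = 427 - 5(162) = -383
R(8) = (-383) - 5(427) = -2518
R(9) = (-2518) - 5(-383) = -603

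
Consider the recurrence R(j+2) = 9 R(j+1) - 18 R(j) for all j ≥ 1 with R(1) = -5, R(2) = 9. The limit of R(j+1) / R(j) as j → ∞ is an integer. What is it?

6

The characteristic equation is r^2 - 9r + 18 = 0, which factors as (r - 6)(r - 3) = 0.
So the roots are 6 and 3. Since |6| > |3| and the coefficient of 6^j is non-zero, the ratio tends to 6.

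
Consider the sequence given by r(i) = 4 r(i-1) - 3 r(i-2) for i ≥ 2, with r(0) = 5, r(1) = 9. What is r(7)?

4377

r(2) = 4*9 - 3*5 = 21
r(3) = 4*21 - 3*9 = 57
r(4) = 4*57 - 3*21 = 165
r(5) = 4*165 - 3*57 = 489
r(6) = 4*489 - 3*165 = 1461
r(7) = 4*1461 - 3*489 = 4377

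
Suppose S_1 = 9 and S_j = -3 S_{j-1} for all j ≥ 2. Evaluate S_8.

-19683

S_2 = -3·9 = -27
S_3 = -3·(-27) = 81
S_4 = -3·81 = -243
S_5 = -3·(-243) = 729
S_6 = -3·729 = -2187
S_7 = -3·(-2187) = 6561
S_8 = -3·6561 = -19683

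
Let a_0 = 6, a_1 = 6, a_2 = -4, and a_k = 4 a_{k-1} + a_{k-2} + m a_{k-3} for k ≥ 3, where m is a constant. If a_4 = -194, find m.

-5

a_3 = -10 + 6m
a_4 = -44 + 30m
So -44 + 30m = -194, giving m = -5.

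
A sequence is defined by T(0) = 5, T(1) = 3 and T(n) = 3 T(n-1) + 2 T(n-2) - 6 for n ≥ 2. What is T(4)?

137

T(2) = 3·3 + 2·5 - 6 = 13
T(3) = 3·13 + 2·3 - 6 = 39
T(4) = 3·39 + 2·13 - 6 = 137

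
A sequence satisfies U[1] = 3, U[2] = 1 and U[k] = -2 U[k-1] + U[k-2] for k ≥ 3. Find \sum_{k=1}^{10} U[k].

-164

U[3] = -2(1) + 3 = 1
U[4] = -2(1) + 1 = -1
U[5] = -2(-1) + 1 = 3
U[6] = -2(3) + (-1) = -7
U[7] = -2(-7) + 3 = 17
U[8] = -2(17) + (-7) = -41
U[9] = -2(-41) + 17 = 99
U[10] = -2(99) + (-41) = -239
Sum = 3 + 1 + 1 + (-1) + 3 + (-7) + 17 + (-41) + 99 + (-239) = -164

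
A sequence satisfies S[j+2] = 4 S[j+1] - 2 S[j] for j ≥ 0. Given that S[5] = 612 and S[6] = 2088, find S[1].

Rearranging, S[j-2] = (S[j] - 4 S[j-1]) / -2.
S[4] = (2088 - 4*612) / -2 = -360/-2 = 180
S[3] = (612 - 4*180) / -2 = -108/-2 = 54
S[2] = (180 - 4*54) / -2 = -36/-2 = 18
S[1] = (54 - 4*18) / -2 = -18/-2 = 9

9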